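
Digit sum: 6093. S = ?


6 + 0 + 9 + 3 = 18


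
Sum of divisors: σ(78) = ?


Divisors of 78: 1, 2, 3, 6, 13, 26, 39, 78
Sum = 1 + 2 + 3 + 6 + 13 + 26 + 39 + 78 = 168

σ(78) = 168


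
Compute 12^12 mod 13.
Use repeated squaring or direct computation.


12^1 mod 13 = 12
12^2 mod 13 = 1
12^3 mod 13 = 12
12^4 mod 13 = 1
12^5 mod 13 = 12
12^6 mod 13 = 1
12^7 mod 13 = 12
12^8 mod 13 = 1
12^9 mod 13 = 12
12^10 mod 13 = 1
12^11 mod 13 = 12
12^12 mod 13 = 1


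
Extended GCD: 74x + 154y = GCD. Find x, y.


Tabular extended Euclidean (each row: r = 74*s + 154*t):
r=74, s=1, t=0
r=154, s=0, t=1
q=0: r=74, s=1, t=0   [74*(1) + 154*(0) = 74]
q=2: r=6, s=-2, t=1   [74*(-2) + 154*(1) = 6]
q=12: r=2, s=25, t=-12   [74*(25) + 154*(-12) = 2]
q=3: r=0, s=-77, t=37   [74*(-77) + 154*(37) = 0]
GCD = 2; from the row with r=2: x=25, y=-12
Check: 74*(25) + 154*(-12) = 1850 - 1848 = 2

GCD = 2, x = 25, y = -12


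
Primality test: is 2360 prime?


2360 / 2 = 1180 (exact division)
2360 is NOT prime.

No, 2360 is not prime


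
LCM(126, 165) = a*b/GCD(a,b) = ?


GCD(126, 165) = 3
LCM = 126*165/3 = 20790/3 = 6930

LCM = 6930


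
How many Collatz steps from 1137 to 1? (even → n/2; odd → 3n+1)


1137 → 3412 → 1706 → 853 → 2560 → 1280 → 640 → 320 → 160 → 80 → 40 → 20 → 10 → 5 → 16 → 8 → 4 → 2 → 1
Total steps = 18

18 steps


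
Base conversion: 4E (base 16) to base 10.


4E (base 16) = 78 (decimal)
78 (decimal) = 78 (base 10)


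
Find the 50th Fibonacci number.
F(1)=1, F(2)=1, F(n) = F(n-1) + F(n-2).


Sequence: 1, 1, 2, 3, 5, 8, 13, 21, 34, 55, 89, 144, 233, 377, 610, 987, 1597, 2584, 4181, 6765, 10946, 17711, 28657, 46368, 75025, 121393, 196418, 317811, 514229, 832040, 1346269, 2178309, 3524578, 5702887, 9227465, 14930352, 24157817, 39088169, 63245986, 102334155, 165580141, 267914296, 433494437, 701408733, 1134903170, 1836311903, 2971215073, 4807526976, 7778742049, 12586269025
F(50) = 12586269025


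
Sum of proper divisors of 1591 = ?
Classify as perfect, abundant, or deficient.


Proper divisors: 1, 37, 43
Sum = 1 + 37 + 43 = 81
81 < 1591 → deficient

s(1591) = 81 (deficient)


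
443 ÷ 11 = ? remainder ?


443 = 11 * 40 + 3
Check: 440 + 3 = 443

q = 40, r = 3


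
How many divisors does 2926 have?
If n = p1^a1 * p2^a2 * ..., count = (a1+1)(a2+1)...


2926 = 2^1 × 7^1 × 11^1 × 19^1
d(2926) = (1+1) × (1+1) × (1+1) × (1+1) = 16

16 divisors


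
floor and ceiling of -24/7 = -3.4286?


-24/7 = -3.4286
floor = -4
ceil = -3

floor = -4, ceil = -3


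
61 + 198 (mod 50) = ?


61 + 198 = 259
259 mod 50 = 9


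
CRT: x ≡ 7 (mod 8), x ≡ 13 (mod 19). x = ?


M = 8*19 = 152
M1 = M/8 = 19, M2 = M/19 = 8
M1^(-1) mod 8 = 3, M2^(-1) mod 19 = 12
x = 7*19*3 + 13*8*12 = 1647
1647 mod 152 = 127
Check: 127 mod 8 = 7 ✓, 127 mod 19 = 13 ✓

x ≡ 127 (mod 152)


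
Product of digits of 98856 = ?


9 × 8 × 8 × 5 × 6 = 17280


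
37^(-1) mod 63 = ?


Use the extended Euclidean algorithm on (63, 37); each row r = 63*s + 37*t:
r=63, s=1, t=0
r=37, s=0, t=1
q=1: r=26, s=1, t=-1   [63*(1) + 37*(-1) = 26]
q=1: r=11, s=-1, t=2   [63*(-1) + 37*(2) = 11]
q=2: r=4, s=3, t=-5   [63*(3) + 37*(-5) = 4]
q=2: r=3, s=-7, t=12   [63*(-7) + 37*(12) = 3]
q=1: r=1, s=10, t=-17   [63*(10) + 37*(-17) = 1]
q=3: r=0, s=-37, t=63   [63*(-37) + 37*(63) = 0]
GCD = 1 with t = -17, so 37*(-17) ≡ 1 (mod 63)
Inverse = -17 mod 63 = 46
Check: 37 * 46 = 1702 ≡ 1 (mod 63)

37^(-1) ≡ 46 (mod 63)


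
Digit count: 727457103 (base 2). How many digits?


727457103 in base 2 = 101011010111000001110101001111
Number of digits = 30

30 digits (base 2)


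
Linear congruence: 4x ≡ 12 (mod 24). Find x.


GCD(4, 24) = 4 divides 12
Divide: 1x ≡ 3 (mod 6)
x ≡ 3 (mod 6)


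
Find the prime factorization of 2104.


2104 / 2 = 1052
1052 / 2 = 526
526 / 2 = 263
263 / 263 = 1
2104 = 2^3 × 263


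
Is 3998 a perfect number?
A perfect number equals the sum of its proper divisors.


Proper divisors of 3998: 1, 2, 1999
Sum = 1 + 2 + 1999 = 2002

No, 3998 is not perfect (2002 ≠ 3998)


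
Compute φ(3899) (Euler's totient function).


3899 = 7 × 557
Prime factors: 7, 557
φ(3899) = 3899 × (1-1/7) × (1-1/557)
= 3899 × 6/7 × 556/557 = 3336

φ(3899) = 3336


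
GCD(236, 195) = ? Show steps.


236 = 1 * 195 + 41
195 = 4 * 41 + 31
41 = 1 * 31 + 10
31 = 3 * 10 + 1
10 = 10 * 1 + 0
GCD = 1


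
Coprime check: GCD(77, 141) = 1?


Euclidean algorithm:
141 = 1 * 77 + 64
77 = 1 * 64 + 13
64 = 4 * 13 + 12
13 = 1 * 12 + 1
12 = 12 * 1 + 0
GCD(77, 141) = 1

Yes, coprime (GCD = 1)


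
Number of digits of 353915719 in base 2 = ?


353915719 in base 2 = 10101000110000101001101000111
Number of digits = 29

29 digits (base 2)


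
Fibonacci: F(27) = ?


Sequence: 1, 1, 2, 3, 5, 8, 13, 21, 34, 55, 89, 144, 233, 377, 610, 987, 1597, 2584, 4181, 6765, 10946, 17711, 28657, 46368, 75025, 121393, 196418
F(27) = 196418


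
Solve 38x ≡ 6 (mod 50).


GCD(38, 50) = 2 divides 6
Divide: 19x ≡ 3 (mod 25)
x ≡ 12 (mod 25)


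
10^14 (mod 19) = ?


10^1 mod 19 = 10
10^2 mod 19 = 5
10^3 mod 19 = 12
10^4 mod 19 = 6
10^5 mod 19 = 3
10^6 mod 19 = 11
10^7 mod 19 = 15
10^8 mod 19 = 17
10^9 mod 19 = 18
10^10 mod 19 = 9
10^11 mod 19 = 14
10^12 mod 19 = 7
10^13 mod 19 = 13
10^14 mod 19 = 16


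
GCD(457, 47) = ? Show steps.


457 = 9 * 47 + 34
47 = 1 * 34 + 13
34 = 2 * 13 + 8
13 = 1 * 8 + 5
8 = 1 * 5 + 3
5 = 1 * 3 + 2
3 = 1 * 2 + 1
2 = 2 * 1 + 0
GCD = 1


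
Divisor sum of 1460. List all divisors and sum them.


Divisors of 1460: 1, 2, 4, 5, 10, 20, 73, 146, 292, 365, 730, 1460
Sum = 1 + 2 + 4 + 5 + 10 + 20 + 73 + 146 + 292 + 365 + 730 + 1460 = 3108

σ(1460) = 3108


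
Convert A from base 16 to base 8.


A (base 16) = 10 (decimal)
10 (decimal) = 12 (base 8)


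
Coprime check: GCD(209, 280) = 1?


Euclidean algorithm:
280 = 1 * 209 + 71
209 = 2 * 71 + 67
71 = 1 * 67 + 4
67 = 16 * 4 + 3
4 = 1 * 3 + 1
3 = 3 * 1 + 0
GCD(209, 280) = 1

Yes, coprime (GCD = 1)


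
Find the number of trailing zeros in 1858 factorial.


floor(1858/5) = 371
floor(1858/25) = 74
floor(1858/125) = 14
floor(1858/625) = 2
Total = 461

461 trailing zeros


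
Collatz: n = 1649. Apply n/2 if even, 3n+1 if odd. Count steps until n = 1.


1649 → 4948 → 2474 → 1237 → 3712 → 1856 → 928 → 464 → 232 → 116 → 58 → 29 → 88 → 44 → 22 → 11 → 34 → 17 → 52 → 26 → 13 → 40 → 20 → 10 → 5 → 16 → 8 → 4 → 2 → 1
Total steps = 29

29 steps


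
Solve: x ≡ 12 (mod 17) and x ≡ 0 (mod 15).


M = 17*15 = 255
M1 = M/17 = 15, M2 = M/15 = 17
M1^(-1) mod 17 = 8, M2^(-1) mod 15 = 8
x = 12*15*8 + 0*17*8 = 1440
1440 mod 255 = 165
Check: 165 mod 17 = 12 ✓, 165 mod 15 = 0 ✓

x ≡ 165 (mod 255)


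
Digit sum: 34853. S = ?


3 + 4 + 8 + 5 + 3 = 23


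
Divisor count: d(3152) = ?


3152 = 2^4 × 197^1
d(3152) = (4+1) × (1+1) = 10

10 divisors


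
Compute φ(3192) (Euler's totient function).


3192 = 2^3 × 3 × 7 × 19
Prime factors: 2, 3, 7, 19
φ(3192) = 3192 × (1-1/2) × (1-1/3) × (1-1/7) × (1-1/19)
= 3192 × 1/2 × 2/3 × 6/7 × 18/19 = 864

φ(3192) = 864


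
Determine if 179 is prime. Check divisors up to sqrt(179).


Check divisors up to sqrt(179) = 13.3791
No divisors found.
179 is prime.

Yes, 179 is prime


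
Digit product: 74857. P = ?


7 × 4 × 8 × 5 × 7 = 7840


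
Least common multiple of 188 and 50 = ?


GCD(188, 50) = 2
LCM = 188*50/2 = 9400/2 = 4700

LCM = 4700


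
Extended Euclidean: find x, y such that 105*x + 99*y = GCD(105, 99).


Tabular extended Euclidean (each row: r = 105*s + 99*t):
r=105, s=1, t=0
r=99, s=0, t=1
q=1: r=6, s=1, t=-1   [105*(1) + 99*(-1) = 6]
q=16: r=3, s=-16, t=17   [105*(-16) + 99*(17) = 3]
q=2: r=0, s=33, t=-35   [105*(33) + 99*(-35) = 0]
GCD = 3; from the row with r=3: x=-16, y=17
Check: 105*(-16) + 99*(17) = -1680 + 1683 = 3

GCD = 3, x = -16, y = 17


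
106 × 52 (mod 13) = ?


106 × 52 = 5512
5512 mod 13 = 0


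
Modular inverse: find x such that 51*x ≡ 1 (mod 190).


Use the extended Euclidean algorithm on (190, 51); each row r = 190*s + 51*t:
r=190, s=1, t=0
r=51, s=0, t=1
q=3: r=37, s=1, t=-3   [190*(1) + 51*(-3) = 37]
q=1: r=14, s=-1, t=4   [190*(-1) + 51*(4) = 14]
q=2: r=9, s=3, t=-11   [190*(3) + 51*(-11) = 9]
q=1: r=5, s=-4, t=15   [190*(-4) + 51*(15) = 5]
q=1: r=4, s=7, t=-26   [190*(7) + 51*(-26) = 4]
q=1: r=1, s=-11, t=41   [190*(-11) + 51*(41) = 1]
q=4: r=0, s=51, t=-190   [190*(51) + 51*(-190) = 0]
GCD = 1 with t = 41, so 51*(41) ≡ 1 (mod 190)
Inverse = 41 mod 190 = 41
Check: 51 * 41 = 2091 ≡ 1 (mod 190)

51^(-1) ≡ 41 (mod 190)


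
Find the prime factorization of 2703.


2703 / 3 = 901
901 / 17 = 53
53 / 53 = 1
2703 = 3 × 17 × 53


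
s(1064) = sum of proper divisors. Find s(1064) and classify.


Proper divisors: 1, 2, 4, 7, 8, 14, 19, 28, 38, 56, 76, 133, 152, 266, 532
Sum = 1 + 2 + 4 + 7 + 8 + 14 + 19 + 28 + 38 + 56 + 76 + 133 + 152 + 266 + 532 = 1336
1336 > 1064 → abundant

s(1064) = 1336 (abundant)


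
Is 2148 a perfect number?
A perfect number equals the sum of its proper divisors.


Proper divisors of 2148: 1, 2, 3, 4, 6, 12, 179, 358, 537, 716, 1074
Sum = 1 + 2 + 3 + 4 + 6 + 12 + 179 + 358 + 537 + 716 + 1074 = 2892

No, 2148 is not perfect (2892 ≠ 2148)


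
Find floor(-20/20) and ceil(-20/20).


-20/20 = -1.0000
floor = -1
ceil = -1

floor = -1, ceil = -1


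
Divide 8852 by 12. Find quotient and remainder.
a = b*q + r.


8852 = 12 * 737 + 8
Check: 8844 + 8 = 8852

q = 737, r = 8


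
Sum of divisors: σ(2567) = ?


Divisors of 2567: 1, 17, 151, 2567
Sum = 1 + 17 + 151 + 2567 = 2736

σ(2567) = 2736


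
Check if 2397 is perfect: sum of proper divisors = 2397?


Proper divisors of 2397: 1, 3, 17, 47, 51, 141, 799
Sum = 1 + 3 + 17 + 47 + 51 + 141 + 799 = 1059

No, 2397 is not perfect (1059 ≠ 2397)


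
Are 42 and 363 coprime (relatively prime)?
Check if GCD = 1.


Euclidean algorithm:
363 = 8 * 42 + 27
42 = 1 * 27 + 15
27 = 1 * 15 + 12
15 = 1 * 12 + 3
12 = 4 * 3 + 0
GCD(42, 363) = 3

No, not coprime (GCD = 3)


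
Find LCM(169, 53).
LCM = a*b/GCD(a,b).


GCD(169, 53) = 1
LCM = 169*53/1 = 8957/1 = 8957

LCM = 8957


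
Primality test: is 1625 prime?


1625 / 5 = 325 (exact division)
1625 is NOT prime.

No, 1625 is not prime


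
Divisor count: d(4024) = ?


4024 = 2^3 × 503^1
d(4024) = (3+1) × (1+1) = 8

8 divisors


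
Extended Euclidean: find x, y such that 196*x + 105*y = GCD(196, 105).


Tabular extended Euclidean (each row: r = 196*s + 105*t):
r=196, s=1, t=0
r=105, s=0, t=1
q=1: r=91, s=1, t=-1   [196*(1) + 105*(-1) = 91]
q=1: r=14, s=-1, t=2   [196*(-1) + 105*(2) = 14]
q=6: r=7, s=7, t=-13   [196*(7) + 105*(-13) = 7]
q=2: r=0, s=-15, t=28   [196*(-15) + 105*(28) = 0]
GCD = 7; from the row with r=7: x=7, y=-13
Check: 196*(7) + 105*(-13) = 1372 - 1365 = 7

GCD = 7, x = 7, y = -13


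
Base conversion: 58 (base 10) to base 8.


58 (base 10) = 58 (decimal)
58 (decimal) = 72 (base 8)


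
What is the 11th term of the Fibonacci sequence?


Sequence: 1, 1, 2, 3, 5, 8, 13, 21, 34, 55, 89
F(11) = 89


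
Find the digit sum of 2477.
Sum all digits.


2 + 4 + 7 + 7 = 20


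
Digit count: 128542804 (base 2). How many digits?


128542804 in base 2 = 111101010010110100001010100
Number of digits = 27

27 digits (base 2)


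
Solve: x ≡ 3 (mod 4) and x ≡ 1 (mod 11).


M = 4*11 = 44
M1 = M/4 = 11, M2 = M/11 = 4
M1^(-1) mod 4 = 3, M2^(-1) mod 11 = 3
x = 3*11*3 + 1*4*3 = 111
111 mod 44 = 23
Check: 23 mod 4 = 3 ✓, 23 mod 11 = 1 ✓

x ≡ 23 (mod 44)


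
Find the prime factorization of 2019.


2019 / 3 = 673
673 / 673 = 1
2019 = 3 × 673


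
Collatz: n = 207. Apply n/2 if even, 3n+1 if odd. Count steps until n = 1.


207 → 622 → 311 → 934 → 467 → 1402 → 701 → 2104 → 1052 → 526 → 263 → 790 → 395 → 1186 → 593 → 1780 → 890 → 445 → 1336 → 668 → 334 → 167 → 502 → 251 → 754 → 377 → 1132 → 566 → 283 → 850 → 425 → 1276 → 638 → 319 → 958 → 479 → 1438 → 719 → 2158 → 1079 → 3238 → 1619 → 4858 → 2429 → 7288 → 3644 → 1822 → 911 → 2734 → 1367 → 4102 → 2051 → 6154 → 3077 → 9232 → 4616 → 2308 → 1154 → 577 → 1732 → 866 → 433 → 1300 → 650 → 325 → 976 → 488 → 244 → 122 → 61 → 184 → 92 → 46 → 23 → 70 → 35 → 106 → 53 → 160 → 80 → 40 → 20 → 10 → 5 → 16 → 8 → 4 → 2 → 1
Total steps = 88

88 steps


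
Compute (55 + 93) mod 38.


55 + 93 = 148
148 mod 38 = 34


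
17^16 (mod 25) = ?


17^1 mod 25 = 17
17^2 mod 25 = 14
17^3 mod 25 = 13
17^4 mod 25 = 21
17^5 mod 25 = 7
17^6 mod 25 = 19
17^7 mod 25 = 23
17^8 mod 25 = 16
17^9 mod 25 = 22
17^10 mod 25 = 24
17^11 mod 25 = 8
17^12 mod 25 = 11
17^13 mod 25 = 12
17^14 mod 25 = 4
17^15 mod 25 = 18
17^16 mod 25 = 6


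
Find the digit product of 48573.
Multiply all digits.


4 × 8 × 5 × 7 × 3 = 3360


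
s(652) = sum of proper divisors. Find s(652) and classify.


Proper divisors: 1, 2, 4, 163, 326
Sum = 1 + 2 + 4 + 163 + 326 = 496
496 < 652 → deficient

s(652) = 496 (deficient)


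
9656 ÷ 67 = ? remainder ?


9656 = 67 * 144 + 8
Check: 9648 + 8 = 9656

q = 144, r = 8


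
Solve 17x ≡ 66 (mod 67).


GCD(17, 67) = 1, unique solution
a^(-1) mod 67 = 4
x = 4 * 66 mod 67 = 63

x ≡ 63 (mod 67)


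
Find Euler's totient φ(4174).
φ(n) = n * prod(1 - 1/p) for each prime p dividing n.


4174 = 2 × 2087
Prime factors: 2, 2087
φ(4174) = 4174 × (1-1/2) × (1-1/2087)
= 4174 × 1/2 × 2086/2087 = 2086

φ(4174) = 2086


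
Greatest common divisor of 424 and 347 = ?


424 = 1 * 347 + 77
347 = 4 * 77 + 39
77 = 1 * 39 + 38
39 = 1 * 38 + 1
38 = 38 * 1 + 0
GCD = 1


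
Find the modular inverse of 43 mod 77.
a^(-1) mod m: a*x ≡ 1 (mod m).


Use the extended Euclidean algorithm on (77, 43); each row r = 77*s + 43*t:
r=77, s=1, t=0
r=43, s=0, t=1
q=1: r=34, s=1, t=-1   [77*(1) + 43*(-1) = 34]
q=1: r=9, s=-1, t=2   [77*(-1) + 43*(2) = 9]
q=3: r=7, s=4, t=-7   [77*(4) + 43*(-7) = 7]
q=1: r=2, s=-5, t=9   [77*(-5) + 43*(9) = 2]
q=3: r=1, s=19, t=-34   [77*(19) + 43*(-34) = 1]
q=2: r=0, s=-43, t=77   [77*(-43) + 43*(77) = 0]
GCD = 1 with t = -34, so 43*(-34) ≡ 1 (mod 77)
Inverse = -34 mod 77 = 43
Check: 43 * 43 = 1849 ≡ 1 (mod 77)

43^(-1) ≡ 43 (mod 77)


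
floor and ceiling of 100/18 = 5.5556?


100/18 = 5.5556
floor = 5
ceil = 6

floor = 5, ceil = 6


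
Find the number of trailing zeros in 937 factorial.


floor(937/5) = 187
floor(937/25) = 37
floor(937/125) = 7
floor(937/625) = 1
Total = 232

232 trailing zeros


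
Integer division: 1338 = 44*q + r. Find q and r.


1338 = 44 * 30 + 18
Check: 1320 + 18 = 1338

q = 30, r = 18


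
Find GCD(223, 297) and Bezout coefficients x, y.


Tabular extended Euclidean (each row: r = 223*s + 297*t):
r=223, s=1, t=0
r=297, s=0, t=1
q=0: r=223, s=1, t=0   [223*(1) + 297*(0) = 223]
q=1: r=74, s=-1, t=1   [223*(-1) + 297*(1) = 74]
q=3: r=1, s=4, t=-3   [223*(4) + 297*(-3) = 1]
q=74: r=0, s=-297, t=223   [223*(-297) + 297*(223) = 0]
GCD = 1; from the row with r=1: x=4, y=-3
Check: 223*(4) + 297*(-3) = 892 - 891 = 1

GCD = 1, x = 4, y = -3


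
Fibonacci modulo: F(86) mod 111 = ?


F(k) mod 111 for k=1..86:
1, 1, 2, 3, 5, 8, 13, 21, 34, 55, 89, 33, 11, 44, 55, 99, 43, 31, 74, 105, 68, 62, 19, 81, 100, 70, 59, 18, 77, 95, 61, 45, 106, 40, 35, 75, 110, 74, 73, 36, 109, 34, 32, 66, 98, 53, 40, 93, 22, 4, 26, 30, 56, 86, 31, 6, 37, 43, 80, 12, 92, 104, 85, 78, 52, 19, 71, 90, 50, 29, 79, 108, 76, 73, 38, 0, 38, 38, 76, 3, 79, 82, 50, 21, 71, 92
F(86) mod 111 = 92


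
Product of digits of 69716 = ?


6 × 9 × 7 × 1 × 6 = 2268


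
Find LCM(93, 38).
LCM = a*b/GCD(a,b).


GCD(93, 38) = 1
LCM = 93*38/1 = 3534/1 = 3534

LCM = 3534


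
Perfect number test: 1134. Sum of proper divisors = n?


Proper divisors of 1134: 1, 2, 3, 6, 7, 9, 14, 18, 21, 27, 42, 54, 63, 81, 126, 162, 189, 378, 567
Sum = 1 + 2 + 3 + 6 + 7 + 9 + 14 + 18 + 21 + 27 + 42 + 54 + 63 + 81 + 126 + 162 + 189 + 378 + 567 = 1770

No, 1134 is not perfect (1770 ≠ 1134)


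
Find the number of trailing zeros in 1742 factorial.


floor(1742/5) = 348
floor(1742/25) = 69
floor(1742/125) = 13
floor(1742/625) = 2
Total = 432

432 trailing zeros


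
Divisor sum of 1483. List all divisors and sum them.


Divisors of 1483: 1, 1483
Sum = 1 + 1483 = 1484

σ(1483) = 1484


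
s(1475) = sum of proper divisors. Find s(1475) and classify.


Proper divisors: 1, 5, 25, 59, 295
Sum = 1 + 5 + 25 + 59 + 295 = 385
385 < 1475 → deficient

s(1475) = 385 (deficient)


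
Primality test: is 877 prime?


Check divisors up to sqrt(877) = 29.6142
No divisors found.
877 is prime.

Yes, 877 is prime


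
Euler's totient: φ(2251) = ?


2251 = 2251
Prime factors: 2251
φ(2251) = 2251 × (1-1/2251)
= 2251 × 2250/2251 = 2250

φ(2251) = 2250


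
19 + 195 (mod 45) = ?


19 + 195 = 214
214 mod 45 = 34


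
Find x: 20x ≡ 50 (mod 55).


GCD(20, 55) = 5 divides 50
Divide: 4x ≡ 10 (mod 11)
x ≡ 8 (mod 11)


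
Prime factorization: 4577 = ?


4577 / 23 = 199
199 / 199 = 1
4577 = 23 × 199


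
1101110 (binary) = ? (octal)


1101110 (base 2) = 110 (decimal)
110 (decimal) = 156 (base 8)


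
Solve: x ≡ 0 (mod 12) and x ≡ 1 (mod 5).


M = 12*5 = 60
M1 = M/12 = 5, M2 = M/5 = 12
M1^(-1) mod 12 = 5, M2^(-1) mod 5 = 3
x = 0*5*5 + 1*12*3 = 36
36 mod 60 = 36
Check: 36 mod 12 = 0 ✓, 36 mod 5 = 1 ✓

x ≡ 36 (mod 60)


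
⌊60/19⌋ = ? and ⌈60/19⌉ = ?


60/19 = 3.1579
floor = 3
ceil = 4

floor = 3, ceil = 4


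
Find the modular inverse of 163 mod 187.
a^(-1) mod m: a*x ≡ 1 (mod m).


Use the extended Euclidean algorithm on (187, 163); each row r = 187*s + 163*t:
r=187, s=1, t=0
r=163, s=0, t=1
q=1: r=24, s=1, t=-1   [187*(1) + 163*(-1) = 24]
q=6: r=19, s=-6, t=7   [187*(-6) + 163*(7) = 19]
q=1: r=5, s=7, t=-8   [187*(7) + 163*(-8) = 5]
q=3: r=4, s=-27, t=31   [187*(-27) + 163*(31) = 4]
q=1: r=1, s=34, t=-39   [187*(34) + 163*(-39) = 1]
q=4: r=0, s=-163, t=187   [187*(-163) + 163*(187) = 0]
GCD = 1 with t = -39, so 163*(-39) ≡ 1 (mod 187)
Inverse = -39 mod 187 = 148
Check: 163 * 148 = 24124 ≡ 1 (mod 187)

163^(-1) ≡ 148 (mod 187)


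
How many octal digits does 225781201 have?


225781201 in base 8 = 1535222721
Number of digits = 10

10 digits (base 8)


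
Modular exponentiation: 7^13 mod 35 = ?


7^1 mod 35 = 7
7^2 mod 35 = 14
7^3 mod 35 = 28
7^4 mod 35 = 21
7^5 mod 35 = 7
7^6 mod 35 = 14
7^7 mod 35 = 28
7^8 mod 35 = 21
7^9 mod 35 = 7
7^10 mod 35 = 14
7^11 mod 35 = 28
7^12 mod 35 = 21
7^13 mod 35 = 7


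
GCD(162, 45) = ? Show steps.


162 = 3 * 45 + 27
45 = 1 * 27 + 18
27 = 1 * 18 + 9
18 = 2 * 9 + 0
GCD = 9


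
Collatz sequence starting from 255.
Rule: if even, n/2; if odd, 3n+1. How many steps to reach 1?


255 → 766 → 383 → 1150 → 575 → 1726 → 863 → 2590 → 1295 → 3886 → 1943 → 5830 → 2915 → 8746 → 4373 → 13120 → 6560 → 3280 → 1640 → 820 → 410 → 205 → 616 → 308 → 154 → 77 → 232 → 116 → 58 → 29 → 88 → 44 → 22 → 11 → 34 → 17 → 52 → 26 → 13 → 40 → 20 → 10 → 5 → 16 → 8 → 4 → 2 → 1
Total steps = 47

47 steps


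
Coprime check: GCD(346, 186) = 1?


Euclidean algorithm:
346 = 1 * 186 + 160
186 = 1 * 160 + 26
160 = 6 * 26 + 4
26 = 6 * 4 + 2
4 = 2 * 2 + 0
GCD(346, 186) = 2

No, not coprime (GCD = 2)


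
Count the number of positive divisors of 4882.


4882 = 2^1 × 2441^1
d(4882) = (1+1) × (1+1) = 4

4 divisors


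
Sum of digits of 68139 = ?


6 + 8 + 1 + 3 + 9 = 27


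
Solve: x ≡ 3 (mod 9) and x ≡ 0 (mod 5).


M = 9*5 = 45
M1 = M/9 = 5, M2 = M/5 = 9
M1^(-1) mod 9 = 2, M2^(-1) mod 5 = 4
x = 3*5*2 + 0*9*4 = 30
30 mod 45 = 30
Check: 30 mod 9 = 3 ✓, 30 mod 5 = 0 ✓

x ≡ 30 (mod 45)


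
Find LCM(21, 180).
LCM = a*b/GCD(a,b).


GCD(21, 180) = 3
LCM = 21*180/3 = 3780/3 = 1260

LCM = 1260


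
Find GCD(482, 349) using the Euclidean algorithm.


482 = 1 * 349 + 133
349 = 2 * 133 + 83
133 = 1 * 83 + 50
83 = 1 * 50 + 33
50 = 1 * 33 + 17
33 = 1 * 17 + 16
17 = 1 * 16 + 1
16 = 16 * 1 + 0
GCD = 1


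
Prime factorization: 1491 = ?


1491 / 3 = 497
497 / 7 = 71
71 / 71 = 1
1491 = 3 × 7 × 71


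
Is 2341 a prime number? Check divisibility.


Check divisors up to sqrt(2341) = 48.3839
No divisors found.
2341 is prime.

Yes, 2341 is prime


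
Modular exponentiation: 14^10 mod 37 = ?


14^1 mod 37 = 14
14^2 mod 37 = 11
14^3 mod 37 = 6
14^4 mod 37 = 10
14^5 mod 37 = 29
14^6 mod 37 = 36
14^7 mod 37 = 23
14^8 mod 37 = 26
14^9 mod 37 = 31
14^10 mod 37 = 27


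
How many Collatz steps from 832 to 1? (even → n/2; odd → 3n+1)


832 → 416 → 208 → 104 → 52 → 26 → 13 → 40 → 20 → 10 → 5 → 16 → 8 → 4 → 2 → 1
Total steps = 15

15 steps


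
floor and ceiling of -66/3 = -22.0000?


-66/3 = -22.0000
floor = -22
ceil = -22

floor = -22, ceil = -22


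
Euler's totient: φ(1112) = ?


1112 = 2^3 × 139
Prime factors: 2, 139
φ(1112) = 1112 × (1-1/2) × (1-1/139)
= 1112 × 1/2 × 138/139 = 552

φ(1112) = 552


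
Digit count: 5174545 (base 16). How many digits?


5174545 in base 16 = 4EF511
Number of digits = 6

6 digits (base 16)


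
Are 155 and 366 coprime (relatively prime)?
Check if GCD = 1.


Euclidean algorithm:
366 = 2 * 155 + 56
155 = 2 * 56 + 43
56 = 1 * 43 + 13
43 = 3 * 13 + 4
13 = 3 * 4 + 1
4 = 4 * 1 + 0
GCD(155, 366) = 1

Yes, coprime (GCD = 1)


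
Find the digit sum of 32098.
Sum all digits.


3 + 2 + 0 + 9 + 8 = 22


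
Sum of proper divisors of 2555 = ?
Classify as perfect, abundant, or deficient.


Proper divisors: 1, 5, 7, 35, 73, 365, 511
Sum = 1 + 5 + 7 + 35 + 73 + 365 + 511 = 997
997 < 2555 → deficient

s(2555) = 997 (deficient)


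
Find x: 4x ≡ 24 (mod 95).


GCD(4, 95) = 1, unique solution
a^(-1) mod 95 = 24
x = 24 * 24 mod 95 = 6

x ≡ 6 (mod 95)


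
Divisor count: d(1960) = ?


1960 = 2^3 × 5^1 × 7^2
d(1960) = (3+1) × (1+1) × (2+1) = 24

24 divisors


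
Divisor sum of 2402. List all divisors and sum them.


Divisors of 2402: 1, 2, 1201, 2402
Sum = 1 + 2 + 1201 + 2402 = 3606

σ(2402) = 3606


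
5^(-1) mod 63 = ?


Use the extended Euclidean algorithm on (63, 5); each row r = 63*s + 5*t:
r=63, s=1, t=0
r=5, s=0, t=1
q=12: r=3, s=1, t=-12   [63*(1) + 5*(-12) = 3]
q=1: r=2, s=-1, t=13   [63*(-1) + 5*(13) = 2]
q=1: r=1, s=2, t=-25   [63*(2) + 5*(-25) = 1]
q=2: r=0, s=-5, t=63   [63*(-5) + 5*(63) = 0]
GCD = 1 with t = -25, so 5*(-25) ≡ 1 (mod 63)
Inverse = -25 mod 63 = 38
Check: 5 * 38 = 190 ≡ 1 (mod 63)

5^(-1) ≡ 38 (mod 63)


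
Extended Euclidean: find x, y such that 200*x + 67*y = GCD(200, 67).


Tabular extended Euclidean (each row: r = 200*s + 67*t):
r=200, s=1, t=0
r=67, s=0, t=1
q=2: r=66, s=1, t=-2   [200*(1) + 67*(-2) = 66]
q=1: r=1, s=-1, t=3   [200*(-1) + 67*(3) = 1]
q=66: r=0, s=67, t=-200   [200*(67) + 67*(-200) = 0]
GCD = 1; from the row with r=1: x=-1, y=3
Check: 200*(-1) + 67*(3) = -200 + 201 = 1

GCD = 1, x = -1, y = 3


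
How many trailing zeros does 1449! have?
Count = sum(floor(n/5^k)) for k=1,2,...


floor(1449/5) = 289
floor(1449/25) = 57
floor(1449/125) = 11
floor(1449/625) = 2
Total = 359

359 trailing zeros


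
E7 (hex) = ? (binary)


E7 (base 16) = 231 (decimal)
231 (decimal) = 11100111 (base 2)


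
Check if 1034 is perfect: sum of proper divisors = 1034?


Proper divisors of 1034: 1, 2, 11, 22, 47, 94, 517
Sum = 1 + 2 + 11 + 22 + 47 + 94 + 517 = 694

No, 1034 is not perfect (694 ≠ 1034)


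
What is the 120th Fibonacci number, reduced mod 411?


F(k) mod 411 for k=1..120:
1, 1, 2, 3, 5, 8, 13, 21, 34, 55, 89, 144, 233, 377, 199, 165, 364, 118, 71, 189, 260, 38, 298, 336, 223, 148, 371, 108, 68, 176, 244, 9, 253, 262, 104, 366, 59, 14, 73, 87, 160, 247, 407, 243, 239, 71, 310, 381, 280, 250, 119, 369, 77, 35, 112, 147, 259, 406, 254, 249, 92, 341, 22, 363, 385, 337, 311, 237, 137, 374, 100, 63, 163, 226, 389, 204, 182, 386, 157, 132, 289, 10, 299, 309, 197, 95, 292, 387, 268, 244, 101, 345, 35, 380, 4, 384, 388, 361, 338, 288, 215, 92, 307, 399, 295, 283, 167, 39, 206, 245, 40, 285, 325, 199, 113, 312, 14, 326, 340, 255
F(120) mod 411 = 255


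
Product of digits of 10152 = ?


1 × 0 × 1 × 5 × 2 = 0


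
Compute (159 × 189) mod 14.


159 × 189 = 30051
30051 mod 14 = 7


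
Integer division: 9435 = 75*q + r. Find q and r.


9435 = 75 * 125 + 60
Check: 9375 + 60 = 9435

q = 125, r = 60


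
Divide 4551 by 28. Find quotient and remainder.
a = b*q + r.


4551 = 28 * 162 + 15
Check: 4536 + 15 = 4551

q = 162, r = 15


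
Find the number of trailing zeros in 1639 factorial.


floor(1639/5) = 327
floor(1639/25) = 65
floor(1639/125) = 13
floor(1639/625) = 2
Total = 407

407 trailing zeros


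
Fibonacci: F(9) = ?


Sequence: 1, 1, 2, 3, 5, 8, 13, 21, 34
F(9) = 34


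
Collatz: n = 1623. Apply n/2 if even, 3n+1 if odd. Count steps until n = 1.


1623 → 4870 → 2435 → 7306 → 3653 → 10960 → 5480 → 2740 → 1370 → 685 → 2056 → 1028 → 514 → 257 → 772 → 386 → 193 → 580 → 290 → 145 → 436 → 218 → 109 → 328 → 164 → 82 → 41 → 124 → 62 → 31 → 94 → 47 → 142 → 71 → 214 → 107 → 322 → 161 → 484 → 242 → 121 → 364 → 182 → 91 → 274 → 137 → 412 → 206 → 103 → 310 → 155 → 466 → 233 → 700 → 350 → 175 → 526 → 263 → 790 → 395 → 1186 → 593 → 1780 → 890 → 445 → 1336 → 668 → 334 → 167 → 502 → 251 → 754 → 377 → 1132 → 566 → 283 → 850 → 425 → 1276 → 638 → 319 → 958 → 479 → 1438 → 719 → 2158 → 1079 → 3238 → 1619 → 4858 → 2429 → 7288 → 3644 → 1822 → 911 → 2734 → 1367 → 4102 → 2051 → 6154 → 3077 → 9232 → 4616 → 2308 → 1154 → 577 → 1732 → 866 → 433 → 1300 → 650 → 325 → 976 → 488 → 244 → 122 → 61 → 184 → 92 → 46 → 23 → 70 → 35 → 106 → 53 → 160 → 80 → 40 → 20 → 10 → 5 → 16 → 8 → 4 → 2 → 1
Total steps = 135

135 steps


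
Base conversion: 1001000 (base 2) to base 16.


1001000 (base 2) = 72 (decimal)
72 (decimal) = 48 (base 16)


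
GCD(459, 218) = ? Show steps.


459 = 2 * 218 + 23
218 = 9 * 23 + 11
23 = 2 * 11 + 1
11 = 11 * 1 + 0
GCD = 1


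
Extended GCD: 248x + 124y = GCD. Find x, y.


Tabular extended Euclidean (each row: r = 248*s + 124*t):
r=248, s=1, t=0
r=124, s=0, t=1
q=2: r=0, s=1, t=-2   [248*(1) + 124*(-2) = 0]
GCD = 124; from the row with r=124: x=0, y=1
Check: 248*(0) + 124*(1) = 0 + 124 = 124

GCD = 124, x = 0, y = 1


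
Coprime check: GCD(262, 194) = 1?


Euclidean algorithm:
262 = 1 * 194 + 68
194 = 2 * 68 + 58
68 = 1 * 58 + 10
58 = 5 * 10 + 8
10 = 1 * 8 + 2
8 = 4 * 2 + 0
GCD(262, 194) = 2

No, not coprime (GCD = 2)


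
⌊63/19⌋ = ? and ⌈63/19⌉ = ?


63/19 = 3.3158
floor = 3
ceil = 4

floor = 3, ceil = 4


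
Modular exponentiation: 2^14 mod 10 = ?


2^1 mod 10 = 2
2^2 mod 10 = 4
2^3 mod 10 = 8
2^4 mod 10 = 6
2^5 mod 10 = 2
2^6 mod 10 = 4
2^7 mod 10 = 8
2^8 mod 10 = 6
2^9 mod 10 = 2
2^10 mod 10 = 4
2^11 mod 10 = 8
2^12 mod 10 = 6
2^13 mod 10 = 2
2^14 mod 10 = 4


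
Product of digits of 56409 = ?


5 × 6 × 4 × 0 × 9 = 0


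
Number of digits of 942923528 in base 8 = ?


942923528 in base 8 = 7014757410
Number of digits = 10

10 digits (base 8)


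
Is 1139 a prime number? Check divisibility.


1139 / 17 = 67 (exact division)
1139 is NOT prime.

No, 1139 is not prime


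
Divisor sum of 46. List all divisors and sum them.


Divisors of 46: 1, 2, 23, 46
Sum = 1 + 2 + 23 + 46 = 72

σ(46) = 72


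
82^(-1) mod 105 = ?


Use the extended Euclidean algorithm on (105, 82); each row r = 105*s + 82*t:
r=105, s=1, t=0
r=82, s=0, t=1
q=1: r=23, s=1, t=-1   [105*(1) + 82*(-1) = 23]
q=3: r=13, s=-3, t=4   [105*(-3) + 82*(4) = 13]
q=1: r=10, s=4, t=-5   [105*(4) + 82*(-5) = 10]
q=1: r=3, s=-7, t=9   [105*(-7) + 82*(9) = 3]
q=3: r=1, s=25, t=-32   [105*(25) + 82*(-32) = 1]
q=3: r=0, s=-82, t=105   [105*(-82) + 82*(105) = 0]
GCD = 1 with t = -32, so 82*(-32) ≡ 1 (mod 105)
Inverse = -32 mod 105 = 73
Check: 82 * 73 = 5986 ≡ 1 (mod 105)

82^(-1) ≡ 73 (mod 105)


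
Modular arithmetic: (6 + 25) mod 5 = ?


6 + 25 = 31
31 mod 5 = 1


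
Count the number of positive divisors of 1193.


1193 = 1193^1
d(1193) = (1+1) = 2

2 divisors


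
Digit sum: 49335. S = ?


4 + 9 + 3 + 3 + 5 = 24


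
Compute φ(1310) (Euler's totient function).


1310 = 2 × 5 × 131
Prime factors: 2, 5, 131
φ(1310) = 1310 × (1-1/2) × (1-1/5) × (1-1/131)
= 1310 × 1/2 × 4/5 × 130/131 = 520

φ(1310) = 520


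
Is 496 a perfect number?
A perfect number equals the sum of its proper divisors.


Proper divisors of 496: 1, 2, 4, 8, 16, 31, 62, 124, 248
Sum = 1 + 2 + 4 + 8 + 16 + 31 + 62 + 124 + 248 = 496

Yes, 496 is perfect (496 = 496)


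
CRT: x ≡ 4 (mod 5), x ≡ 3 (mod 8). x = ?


M = 5*8 = 40
M1 = M/5 = 8, M2 = M/8 = 5
M1^(-1) mod 5 = 2, M2^(-1) mod 8 = 5
x = 4*8*2 + 3*5*5 = 139
139 mod 40 = 19
Check: 19 mod 5 = 4 ✓, 19 mod 8 = 3 ✓

x ≡ 19 (mod 40)


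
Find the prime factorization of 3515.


3515 / 5 = 703
703 / 19 = 37
37 / 37 = 1
3515 = 5 × 19 × 37


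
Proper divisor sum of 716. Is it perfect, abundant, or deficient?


Proper divisors: 1, 2, 4, 179, 358
Sum = 1 + 2 + 4 + 179 + 358 = 544
544 < 716 → deficient

s(716) = 544 (deficient)


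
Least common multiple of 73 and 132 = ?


GCD(73, 132) = 1
LCM = 73*132/1 = 9636/1 = 9636

LCM = 9636


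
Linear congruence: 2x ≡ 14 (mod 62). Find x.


GCD(2, 62) = 2 divides 14
Divide: 1x ≡ 7 (mod 31)
x ≡ 7 (mod 31)


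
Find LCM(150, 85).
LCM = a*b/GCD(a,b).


GCD(150, 85) = 5
LCM = 150*85/5 = 12750/5 = 2550

LCM = 2550


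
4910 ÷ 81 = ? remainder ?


4910 = 81 * 60 + 50
Check: 4860 + 50 = 4910

q = 60, r = 50


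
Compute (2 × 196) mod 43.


2 × 196 = 392
392 mod 43 = 5


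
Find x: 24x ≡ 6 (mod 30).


GCD(24, 30) = 6 divides 6
Divide: 4x ≡ 1 (mod 5)
x ≡ 4 (mod 5)


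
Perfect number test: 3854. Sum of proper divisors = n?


Proper divisors of 3854: 1, 2, 41, 47, 82, 94, 1927
Sum = 1 + 2 + 41 + 47 + 82 + 94 + 1927 = 2194

No, 3854 is not perfect (2194 ≠ 3854)


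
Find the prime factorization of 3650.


3650 / 2 = 1825
1825 / 5 = 365
365 / 5 = 73
73 / 73 = 1
3650 = 2 × 5^2 × 73


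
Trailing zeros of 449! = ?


floor(449/5) = 89
floor(449/25) = 17
floor(449/125) = 3
Total = 109

109 trailing zeros


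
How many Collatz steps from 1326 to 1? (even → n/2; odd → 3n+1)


1326 → 663 → 1990 → 995 → 2986 → 1493 → 4480 → 2240 → 1120 → 560 → 280 → 140 → 70 → 35 → 106 → 53 → 160 → 80 → 40 → 20 → 10 → 5 → 16 → 8 → 4 → 2 → 1
Total steps = 26

26 steps


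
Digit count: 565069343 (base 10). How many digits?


565069343 has 9 digits in base 10
floor(log10(565069343)) + 1 = floor(8.7521) + 1 = 9

9 digits (base 10)


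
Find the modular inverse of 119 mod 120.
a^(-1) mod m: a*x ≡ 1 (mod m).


Use the extended Euclidean algorithm on (120, 119); each row r = 120*s + 119*t:
r=120, s=1, t=0
r=119, s=0, t=1
q=1: r=1, s=1, t=-1   [120*(1) + 119*(-1) = 1]
q=119: r=0, s=-119, t=120   [120*(-119) + 119*(120) = 0]
GCD = 1 with t = -1, so 119*(-1) ≡ 1 (mod 120)
Inverse = -1 mod 120 = 119
Check: 119 * 119 = 14161 ≡ 1 (mod 120)

119^(-1) ≡ 119 (mod 120)


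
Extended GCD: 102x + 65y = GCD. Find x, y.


Tabular extended Euclidean (each row: r = 102*s + 65*t):
r=102, s=1, t=0
r=65, s=0, t=1
q=1: r=37, s=1, t=-1   [102*(1) + 65*(-1) = 37]
q=1: r=28, s=-1, t=2   [102*(-1) + 65*(2) = 28]
q=1: r=9, s=2, t=-3   [102*(2) + 65*(-3) = 9]
q=3: r=1, s=-7, t=11   [102*(-7) + 65*(11) = 1]
q=9: r=0, s=65, t=-102   [102*(65) + 65*(-102) = 0]
GCD = 1; from the row with r=1: x=-7, y=11
Check: 102*(-7) + 65*(11) = -714 + 715 = 1

GCD = 1, x = -7, y = 11


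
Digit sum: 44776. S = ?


4 + 4 + 7 + 7 + 6 = 28


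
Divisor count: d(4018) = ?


4018 = 2^1 × 7^2 × 41^1
d(4018) = (1+1) × (2+1) × (1+1) = 12

12 divisors


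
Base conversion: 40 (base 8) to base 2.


40 (base 8) = 32 (decimal)
32 (decimal) = 100000 (base 2)


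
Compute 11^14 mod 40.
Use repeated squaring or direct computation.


11^1 mod 40 = 11
11^2 mod 40 = 1
11^3 mod 40 = 11
11^4 mod 40 = 1
11^5 mod 40 = 11
11^6 mod 40 = 1
11^7 mod 40 = 11
11^8 mod 40 = 1
11^9 mod 40 = 11
11^10 mod 40 = 1
11^11 mod 40 = 11
11^12 mod 40 = 1
11^13 mod 40 = 11
11^14 mod 40 = 1


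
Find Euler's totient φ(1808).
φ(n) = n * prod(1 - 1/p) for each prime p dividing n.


1808 = 2^4 × 113
Prime factors: 2, 113
φ(1808) = 1808 × (1-1/2) × (1-1/113)
= 1808 × 1/2 × 112/113 = 896

φ(1808) = 896


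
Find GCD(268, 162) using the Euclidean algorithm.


268 = 1 * 162 + 106
162 = 1 * 106 + 56
106 = 1 * 56 + 50
56 = 1 * 50 + 6
50 = 8 * 6 + 2
6 = 3 * 2 + 0
GCD = 2


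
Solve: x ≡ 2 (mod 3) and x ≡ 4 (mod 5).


M = 3*5 = 15
M1 = M/3 = 5, M2 = M/5 = 3
M1^(-1) mod 3 = 2, M2^(-1) mod 5 = 2
x = 2*5*2 + 4*3*2 = 44
44 mod 15 = 14
Check: 14 mod 3 = 2 ✓, 14 mod 5 = 4 ✓

x ≡ 14 (mod 15)


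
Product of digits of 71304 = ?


7 × 1 × 3 × 0 × 4 = 0


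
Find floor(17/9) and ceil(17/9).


17/9 = 1.8889
floor = 1
ceil = 2

floor = 1, ceil = 2


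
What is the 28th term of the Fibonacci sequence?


Sequence: 1, 1, 2, 3, 5, 8, 13, 21, 34, 55, 89, 144, 233, 377, 610, 987, 1597, 2584, 4181, 6765, 10946, 17711, 28657, 46368, 75025, 121393, 196418, 317811
F(28) = 317811


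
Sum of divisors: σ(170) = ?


Divisors of 170: 1, 2, 5, 10, 17, 34, 85, 170
Sum = 1 + 2 + 5 + 10 + 17 + 34 + 85 + 170 = 324

σ(170) = 324


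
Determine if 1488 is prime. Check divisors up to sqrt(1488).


1488 / 2 = 744 (exact division)
1488 is NOT prime.

No, 1488 is not prime


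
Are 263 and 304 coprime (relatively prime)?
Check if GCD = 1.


Euclidean algorithm:
304 = 1 * 263 + 41
263 = 6 * 41 + 17
41 = 2 * 17 + 7
17 = 2 * 7 + 3
7 = 2 * 3 + 1
3 = 3 * 1 + 0
GCD(263, 304) = 1

Yes, coprime (GCD = 1)


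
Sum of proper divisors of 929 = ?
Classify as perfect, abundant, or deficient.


Proper divisors: 1
Sum = 1 = 1
1 < 929 → deficient

s(929) = 1 (deficient)


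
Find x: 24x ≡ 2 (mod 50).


GCD(24, 50) = 2 divides 2
Divide: 12x ≡ 1 (mod 25)
x ≡ 23 (mod 25)


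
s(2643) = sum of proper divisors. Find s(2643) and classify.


Proper divisors: 1, 3, 881
Sum = 1 + 3 + 881 = 885
885 < 2643 → deficient

s(2643) = 885 (deficient)


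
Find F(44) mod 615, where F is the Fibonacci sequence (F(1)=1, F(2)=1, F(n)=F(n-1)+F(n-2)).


F(k) mod 615 for k=1..44:
1, 1, 2, 3, 5, 8, 13, 21, 34, 55, 89, 144, 233, 377, 610, 372, 367, 124, 491, 0, 491, 491, 367, 243, 610, 238, 233, 471, 89, 560, 34, 594, 13, 607, 5, 612, 2, 614, 1, 0, 1, 1, 2, 3
F(44) mod 615 = 3


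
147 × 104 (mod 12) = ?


147 × 104 = 15288
15288 mod 12 = 0


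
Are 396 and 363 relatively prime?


Euclidean algorithm:
396 = 1 * 363 + 33
363 = 11 * 33 + 0
GCD(396, 363) = 33

No, not coprime (GCD = 33)


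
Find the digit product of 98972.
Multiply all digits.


9 × 8 × 9 × 7 × 2 = 9072


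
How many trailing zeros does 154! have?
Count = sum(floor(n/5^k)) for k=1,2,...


floor(154/5) = 30
floor(154/25) = 6
floor(154/125) = 1
Total = 37

37 trailing zeros


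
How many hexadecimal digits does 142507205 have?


142507205 in base 16 = 87E7CC5
Number of digits = 7

7 digits (base 16)


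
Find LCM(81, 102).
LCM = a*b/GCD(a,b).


GCD(81, 102) = 3
LCM = 81*102/3 = 8262/3 = 2754

LCM = 2754


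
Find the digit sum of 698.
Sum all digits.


6 + 9 + 8 = 23


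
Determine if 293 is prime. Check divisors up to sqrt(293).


Check divisors up to sqrt(293) = 17.1172
No divisors found.
293 is prime.

Yes, 293 is prime


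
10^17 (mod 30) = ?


10^1 mod 30 = 10
10^2 mod 30 = 10
10^3 mod 30 = 10
10^4 mod 30 = 10
10^5 mod 30 = 10
10^6 mod 30 = 10
10^7 mod 30 = 10
10^8 mod 30 = 10
10^9 mod 30 = 10
10^10 mod 30 = 10
10^11 mod 30 = 10
10^12 mod 30 = 10
10^13 mod 30 = 10
10^14 mod 30 = 10
10^15 mod 30 = 10
10^16 mod 30 = 10
10^17 mod 30 = 10


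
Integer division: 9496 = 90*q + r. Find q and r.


9496 = 90 * 105 + 46
Check: 9450 + 46 = 9496

q = 105, r = 46


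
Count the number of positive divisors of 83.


83 = 83^1
d(83) = (1+1) = 2

2 divisors


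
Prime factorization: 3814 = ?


3814 / 2 = 1907
1907 / 1907 = 1
3814 = 2 × 1907


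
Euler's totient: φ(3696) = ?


3696 = 2^4 × 3 × 7 × 11
Prime factors: 2, 3, 7, 11
φ(3696) = 3696 × (1-1/2) × (1-1/3) × (1-1/7) × (1-1/11)
= 3696 × 1/2 × 2/3 × 6/7 × 10/11 = 960

φ(3696) = 960


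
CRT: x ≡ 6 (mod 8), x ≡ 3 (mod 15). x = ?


M = 8*15 = 120
M1 = M/8 = 15, M2 = M/15 = 8
M1^(-1) mod 8 = 7, M2^(-1) mod 15 = 2
x = 6*15*7 + 3*8*2 = 678
678 mod 120 = 78
Check: 78 mod 8 = 6 ✓, 78 mod 15 = 3 ✓

x ≡ 78 (mod 120)


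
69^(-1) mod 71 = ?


Use the extended Euclidean algorithm on (71, 69); each row r = 71*s + 69*t:
r=71, s=1, t=0
r=69, s=0, t=1
q=1: r=2, s=1, t=-1   [71*(1) + 69*(-1) = 2]
q=34: r=1, s=-34, t=35   [71*(-34) + 69*(35) = 1]
q=2: r=0, s=69, t=-71   [71*(69) + 69*(-71) = 0]
GCD = 1 with t = 35, so 69*(35) ≡ 1 (mod 71)
Inverse = 35 mod 71 = 35
Check: 69 * 35 = 2415 ≡ 1 (mod 71)

69^(-1) ≡ 35 (mod 71)


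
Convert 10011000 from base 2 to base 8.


10011000 (base 2) = 152 (decimal)
152 (decimal) = 230 (base 8)


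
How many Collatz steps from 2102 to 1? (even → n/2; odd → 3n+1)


2102 → 1051 → 3154 → 1577 → 4732 → 2366 → 1183 → 3550 → 1775 → 5326 → 2663 → 7990 → 3995 → 11986 → 5993 → 17980 → 8990 → 4495 → 13486 → 6743 → 20230 → 10115 → 30346 → 15173 → 45520 → 22760 → 11380 → 5690 → 2845 → 8536 → 4268 → 2134 → 1067 → 3202 → 1601 → 4804 → 2402 → 1201 → 3604 → 1802 → 901 → 2704 → 1352 → 676 → 338 → 169 → 508 → 254 → 127 → 382 → 191 → 574 → 287 → 862 → 431 → 1294 → 647 → 1942 → 971 → 2914 → 1457 → 4372 → 2186 → 1093 → 3280 → 1640 → 820 → 410 → 205 → 616 → 308 → 154 → 77 → 232 → 116 → 58 → 29 → 88 → 44 → 22 → 11 → 34 → 17 → 52 → 26 → 13 → 40 → 20 → 10 → 5 → 16 → 8 → 4 → 2 → 1
Total steps = 94

94 steps


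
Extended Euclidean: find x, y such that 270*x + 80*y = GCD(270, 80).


Tabular extended Euclidean (each row: r = 270*s + 80*t):
r=270, s=1, t=0
r=80, s=0, t=1
q=3: r=30, s=1, t=-3   [270*(1) + 80*(-3) = 30]
q=2: r=20, s=-2, t=7   [270*(-2) + 80*(7) = 20]
q=1: r=10, s=3, t=-10   [270*(3) + 80*(-10) = 10]
q=2: r=0, s=-8, t=27   [270*(-8) + 80*(27) = 0]
GCD = 10; from the row with r=10: x=3, y=-10
Check: 270*(3) + 80*(-10) = 810 - 800 = 10

GCD = 10, x = 3, y = -10


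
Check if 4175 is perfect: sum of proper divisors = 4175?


Proper divisors of 4175: 1, 5, 25, 167, 835
Sum = 1 + 5 + 25 + 167 + 835 = 1033

No, 4175 is not perfect (1033 ≠ 4175)


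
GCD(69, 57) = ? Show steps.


69 = 1 * 57 + 12
57 = 4 * 12 + 9
12 = 1 * 9 + 3
9 = 3 * 3 + 0
GCD = 3
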